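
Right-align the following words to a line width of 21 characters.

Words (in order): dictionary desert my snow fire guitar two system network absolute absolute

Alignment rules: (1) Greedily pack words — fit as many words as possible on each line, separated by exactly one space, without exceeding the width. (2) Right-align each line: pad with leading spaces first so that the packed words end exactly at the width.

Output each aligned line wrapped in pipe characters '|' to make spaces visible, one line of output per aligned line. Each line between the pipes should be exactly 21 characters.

Answer: | dictionary desert my|
| snow fire guitar two|
|       system network|
|    absolute absolute|

Derivation:
Line 1: ['dictionary', 'desert', 'my'] (min_width=20, slack=1)
Line 2: ['snow', 'fire', 'guitar', 'two'] (min_width=20, slack=1)
Line 3: ['system', 'network'] (min_width=14, slack=7)
Line 4: ['absolute', 'absolute'] (min_width=17, slack=4)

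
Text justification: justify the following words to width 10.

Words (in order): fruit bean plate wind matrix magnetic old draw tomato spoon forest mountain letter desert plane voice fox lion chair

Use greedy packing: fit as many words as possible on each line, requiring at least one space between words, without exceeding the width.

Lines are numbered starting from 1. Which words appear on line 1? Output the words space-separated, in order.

Answer: fruit bean

Derivation:
Line 1: ['fruit', 'bean'] (min_width=10, slack=0)
Line 2: ['plate', 'wind'] (min_width=10, slack=0)
Line 3: ['matrix'] (min_width=6, slack=4)
Line 4: ['magnetic'] (min_width=8, slack=2)
Line 5: ['old', 'draw'] (min_width=8, slack=2)
Line 6: ['tomato'] (min_width=6, slack=4)
Line 7: ['spoon'] (min_width=5, slack=5)
Line 8: ['forest'] (min_width=6, slack=4)
Line 9: ['mountain'] (min_width=8, slack=2)
Line 10: ['letter'] (min_width=6, slack=4)
Line 11: ['desert'] (min_width=6, slack=4)
Line 12: ['plane'] (min_width=5, slack=5)
Line 13: ['voice', 'fox'] (min_width=9, slack=1)
Line 14: ['lion', 'chair'] (min_width=10, slack=0)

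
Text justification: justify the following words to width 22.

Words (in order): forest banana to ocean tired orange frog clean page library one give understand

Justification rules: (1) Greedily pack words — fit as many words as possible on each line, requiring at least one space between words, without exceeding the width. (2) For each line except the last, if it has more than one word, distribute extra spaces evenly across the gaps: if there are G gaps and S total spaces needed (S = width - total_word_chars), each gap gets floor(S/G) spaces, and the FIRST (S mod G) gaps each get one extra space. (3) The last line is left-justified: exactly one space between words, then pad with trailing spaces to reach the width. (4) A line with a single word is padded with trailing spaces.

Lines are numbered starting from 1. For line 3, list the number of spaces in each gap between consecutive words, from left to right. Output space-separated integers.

Line 1: ['forest', 'banana', 'to', 'ocean'] (min_width=22, slack=0)
Line 2: ['tired', 'orange', 'frog'] (min_width=17, slack=5)
Line 3: ['clean', 'page', 'library', 'one'] (min_width=22, slack=0)
Line 4: ['give', 'understand'] (min_width=15, slack=7)

Answer: 1 1 1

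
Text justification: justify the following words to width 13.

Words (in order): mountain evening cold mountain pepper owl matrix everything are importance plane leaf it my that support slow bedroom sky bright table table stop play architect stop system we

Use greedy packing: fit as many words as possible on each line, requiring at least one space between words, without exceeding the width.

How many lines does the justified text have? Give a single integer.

Answer: 18

Derivation:
Line 1: ['mountain'] (min_width=8, slack=5)
Line 2: ['evening', 'cold'] (min_width=12, slack=1)
Line 3: ['mountain'] (min_width=8, slack=5)
Line 4: ['pepper', 'owl'] (min_width=10, slack=3)
Line 5: ['matrix'] (min_width=6, slack=7)
Line 6: ['everything'] (min_width=10, slack=3)
Line 7: ['are'] (min_width=3, slack=10)
Line 8: ['importance'] (min_width=10, slack=3)
Line 9: ['plane', 'leaf', 'it'] (min_width=13, slack=0)
Line 10: ['my', 'that'] (min_width=7, slack=6)
Line 11: ['support', 'slow'] (min_width=12, slack=1)
Line 12: ['bedroom', 'sky'] (min_width=11, slack=2)
Line 13: ['bright', 'table'] (min_width=12, slack=1)
Line 14: ['table', 'stop'] (min_width=10, slack=3)
Line 15: ['play'] (min_width=4, slack=9)
Line 16: ['architect'] (min_width=9, slack=4)
Line 17: ['stop', 'system'] (min_width=11, slack=2)
Line 18: ['we'] (min_width=2, slack=11)
Total lines: 18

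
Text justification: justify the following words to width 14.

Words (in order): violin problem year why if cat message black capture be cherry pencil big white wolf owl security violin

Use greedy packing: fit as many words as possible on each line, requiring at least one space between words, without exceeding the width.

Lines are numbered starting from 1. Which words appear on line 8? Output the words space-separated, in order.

Line 1: ['violin', 'problem'] (min_width=14, slack=0)
Line 2: ['year', 'why', 'if'] (min_width=11, slack=3)
Line 3: ['cat', 'message'] (min_width=11, slack=3)
Line 4: ['black', 'capture'] (min_width=13, slack=1)
Line 5: ['be', 'cherry'] (min_width=9, slack=5)
Line 6: ['pencil', 'big'] (min_width=10, slack=4)
Line 7: ['white', 'wolf', 'owl'] (min_width=14, slack=0)
Line 8: ['security'] (min_width=8, slack=6)
Line 9: ['violin'] (min_width=6, slack=8)

Answer: security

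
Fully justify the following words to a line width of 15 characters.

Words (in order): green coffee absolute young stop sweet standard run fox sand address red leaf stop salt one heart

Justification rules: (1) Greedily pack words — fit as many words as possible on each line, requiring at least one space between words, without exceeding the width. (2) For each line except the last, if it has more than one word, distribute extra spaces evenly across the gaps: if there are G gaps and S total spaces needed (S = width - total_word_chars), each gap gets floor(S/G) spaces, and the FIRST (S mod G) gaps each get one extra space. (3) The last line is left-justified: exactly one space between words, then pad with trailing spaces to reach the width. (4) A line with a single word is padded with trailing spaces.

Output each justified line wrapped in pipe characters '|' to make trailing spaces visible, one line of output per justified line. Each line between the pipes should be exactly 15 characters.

Answer: |green    coffee|
|absolute  young|
|stop      sweet|
|standard    run|
|fox        sand|
|address     red|
|leaf  stop salt|
|one heart      |

Derivation:
Line 1: ['green', 'coffee'] (min_width=12, slack=3)
Line 2: ['absolute', 'young'] (min_width=14, slack=1)
Line 3: ['stop', 'sweet'] (min_width=10, slack=5)
Line 4: ['standard', 'run'] (min_width=12, slack=3)
Line 5: ['fox', 'sand'] (min_width=8, slack=7)
Line 6: ['address', 'red'] (min_width=11, slack=4)
Line 7: ['leaf', 'stop', 'salt'] (min_width=14, slack=1)
Line 8: ['one', 'heart'] (min_width=9, slack=6)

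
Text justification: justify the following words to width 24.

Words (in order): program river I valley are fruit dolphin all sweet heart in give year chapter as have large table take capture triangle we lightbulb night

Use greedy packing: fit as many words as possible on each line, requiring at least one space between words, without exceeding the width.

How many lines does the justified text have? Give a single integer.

Line 1: ['program', 'river', 'I', 'valley'] (min_width=22, slack=2)
Line 2: ['are', 'fruit', 'dolphin', 'all'] (min_width=21, slack=3)
Line 3: ['sweet', 'heart', 'in', 'give', 'year'] (min_width=24, slack=0)
Line 4: ['chapter', 'as', 'have', 'large'] (min_width=21, slack=3)
Line 5: ['table', 'take', 'capture'] (min_width=18, slack=6)
Line 6: ['triangle', 'we', 'lightbulb'] (min_width=21, slack=3)
Line 7: ['night'] (min_width=5, slack=19)
Total lines: 7

Answer: 7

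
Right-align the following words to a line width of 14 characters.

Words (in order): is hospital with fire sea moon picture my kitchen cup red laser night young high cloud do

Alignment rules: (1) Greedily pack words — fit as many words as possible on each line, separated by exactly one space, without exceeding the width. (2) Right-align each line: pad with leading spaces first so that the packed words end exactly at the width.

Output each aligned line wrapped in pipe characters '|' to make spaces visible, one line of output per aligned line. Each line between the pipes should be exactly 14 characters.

Answer: |   is hospital|
| with fire sea|
|  moon picture|
|my kitchen cup|
|     red laser|
|   night young|
| high cloud do|

Derivation:
Line 1: ['is', 'hospital'] (min_width=11, slack=3)
Line 2: ['with', 'fire', 'sea'] (min_width=13, slack=1)
Line 3: ['moon', 'picture'] (min_width=12, slack=2)
Line 4: ['my', 'kitchen', 'cup'] (min_width=14, slack=0)
Line 5: ['red', 'laser'] (min_width=9, slack=5)
Line 6: ['night', 'young'] (min_width=11, slack=3)
Line 7: ['high', 'cloud', 'do'] (min_width=13, slack=1)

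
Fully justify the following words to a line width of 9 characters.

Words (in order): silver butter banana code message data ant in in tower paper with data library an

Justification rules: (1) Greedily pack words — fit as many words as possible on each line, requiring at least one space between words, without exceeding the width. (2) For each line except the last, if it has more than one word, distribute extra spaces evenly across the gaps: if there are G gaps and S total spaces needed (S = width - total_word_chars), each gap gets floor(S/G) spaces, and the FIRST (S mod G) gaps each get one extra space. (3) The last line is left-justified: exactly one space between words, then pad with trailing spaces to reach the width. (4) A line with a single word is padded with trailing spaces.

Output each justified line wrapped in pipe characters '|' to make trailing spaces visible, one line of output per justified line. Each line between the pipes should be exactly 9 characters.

Line 1: ['silver'] (min_width=6, slack=3)
Line 2: ['butter'] (min_width=6, slack=3)
Line 3: ['banana'] (min_width=6, slack=3)
Line 4: ['code'] (min_width=4, slack=5)
Line 5: ['message'] (min_width=7, slack=2)
Line 6: ['data', 'ant'] (min_width=8, slack=1)
Line 7: ['in', 'in'] (min_width=5, slack=4)
Line 8: ['tower'] (min_width=5, slack=4)
Line 9: ['paper'] (min_width=5, slack=4)
Line 10: ['with', 'data'] (min_width=9, slack=0)
Line 11: ['library'] (min_width=7, slack=2)
Line 12: ['an'] (min_width=2, slack=7)

Answer: |silver   |
|butter   |
|banana   |
|code     |
|message  |
|data  ant|
|in     in|
|tower    |
|paper    |
|with data|
|library  |
|an       |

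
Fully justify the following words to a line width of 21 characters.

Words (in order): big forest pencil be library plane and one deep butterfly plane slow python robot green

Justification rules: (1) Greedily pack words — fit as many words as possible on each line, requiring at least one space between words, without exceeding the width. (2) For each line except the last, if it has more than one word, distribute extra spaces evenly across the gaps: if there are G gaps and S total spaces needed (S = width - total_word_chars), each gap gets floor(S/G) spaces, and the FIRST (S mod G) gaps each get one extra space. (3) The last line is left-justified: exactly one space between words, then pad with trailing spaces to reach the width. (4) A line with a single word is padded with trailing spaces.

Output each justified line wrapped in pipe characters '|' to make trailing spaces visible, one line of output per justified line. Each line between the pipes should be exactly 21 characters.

Answer: |big  forest pencil be|
|library plane and one|
|deep  butterfly plane|
|slow   python   robot|
|green                |

Derivation:
Line 1: ['big', 'forest', 'pencil', 'be'] (min_width=20, slack=1)
Line 2: ['library', 'plane', 'and', 'one'] (min_width=21, slack=0)
Line 3: ['deep', 'butterfly', 'plane'] (min_width=20, slack=1)
Line 4: ['slow', 'python', 'robot'] (min_width=17, slack=4)
Line 5: ['green'] (min_width=5, slack=16)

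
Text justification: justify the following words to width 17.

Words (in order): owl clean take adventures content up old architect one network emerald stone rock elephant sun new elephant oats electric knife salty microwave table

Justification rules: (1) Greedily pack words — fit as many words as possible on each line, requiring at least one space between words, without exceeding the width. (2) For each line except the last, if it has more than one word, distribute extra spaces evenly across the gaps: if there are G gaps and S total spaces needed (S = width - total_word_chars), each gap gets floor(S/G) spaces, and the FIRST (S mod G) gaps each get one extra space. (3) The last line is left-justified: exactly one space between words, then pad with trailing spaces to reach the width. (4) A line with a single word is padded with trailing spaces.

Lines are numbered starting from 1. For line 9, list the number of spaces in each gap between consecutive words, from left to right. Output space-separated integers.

Answer: 4

Derivation:
Line 1: ['owl', 'clean', 'take'] (min_width=14, slack=3)
Line 2: ['adventures'] (min_width=10, slack=7)
Line 3: ['content', 'up', 'old'] (min_width=14, slack=3)
Line 4: ['architect', 'one'] (min_width=13, slack=4)
Line 5: ['network', 'emerald'] (min_width=15, slack=2)
Line 6: ['stone', 'rock'] (min_width=10, slack=7)
Line 7: ['elephant', 'sun', 'new'] (min_width=16, slack=1)
Line 8: ['elephant', 'oats'] (min_width=13, slack=4)
Line 9: ['electric', 'knife'] (min_width=14, slack=3)
Line 10: ['salty', 'microwave'] (min_width=15, slack=2)
Line 11: ['table'] (min_width=5, slack=12)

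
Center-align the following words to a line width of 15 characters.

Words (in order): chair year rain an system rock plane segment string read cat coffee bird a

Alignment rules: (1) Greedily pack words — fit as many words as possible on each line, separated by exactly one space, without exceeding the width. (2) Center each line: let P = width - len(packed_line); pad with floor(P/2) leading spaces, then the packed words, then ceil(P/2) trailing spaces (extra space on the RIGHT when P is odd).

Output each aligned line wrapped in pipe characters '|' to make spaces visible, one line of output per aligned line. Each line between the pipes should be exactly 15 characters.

Line 1: ['chair', 'year', 'rain'] (min_width=15, slack=0)
Line 2: ['an', 'system', 'rock'] (min_width=14, slack=1)
Line 3: ['plane', 'segment'] (min_width=13, slack=2)
Line 4: ['string', 'read', 'cat'] (min_width=15, slack=0)
Line 5: ['coffee', 'bird', 'a'] (min_width=13, slack=2)

Answer: |chair year rain|
|an system rock |
| plane segment |
|string read cat|
| coffee bird a |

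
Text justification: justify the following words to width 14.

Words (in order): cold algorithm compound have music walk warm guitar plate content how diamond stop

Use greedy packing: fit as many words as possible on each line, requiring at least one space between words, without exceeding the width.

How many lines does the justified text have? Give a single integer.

Answer: 7

Derivation:
Line 1: ['cold', 'algorithm'] (min_width=14, slack=0)
Line 2: ['compound', 'have'] (min_width=13, slack=1)
Line 3: ['music', 'walk'] (min_width=10, slack=4)
Line 4: ['warm', 'guitar'] (min_width=11, slack=3)
Line 5: ['plate', 'content'] (min_width=13, slack=1)
Line 6: ['how', 'diamond'] (min_width=11, slack=3)
Line 7: ['stop'] (min_width=4, slack=10)
Total lines: 7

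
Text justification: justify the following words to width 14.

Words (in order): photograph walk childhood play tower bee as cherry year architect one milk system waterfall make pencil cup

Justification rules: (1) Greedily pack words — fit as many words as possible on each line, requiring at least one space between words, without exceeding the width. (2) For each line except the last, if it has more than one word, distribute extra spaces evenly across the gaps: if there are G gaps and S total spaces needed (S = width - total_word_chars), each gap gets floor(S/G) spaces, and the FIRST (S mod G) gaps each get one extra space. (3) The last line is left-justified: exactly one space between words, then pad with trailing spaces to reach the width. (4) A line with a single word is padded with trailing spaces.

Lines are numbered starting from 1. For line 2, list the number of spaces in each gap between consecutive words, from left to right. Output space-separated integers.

Answer: 1

Derivation:
Line 1: ['photograph'] (min_width=10, slack=4)
Line 2: ['walk', 'childhood'] (min_width=14, slack=0)
Line 3: ['play', 'tower', 'bee'] (min_width=14, slack=0)
Line 4: ['as', 'cherry', 'year'] (min_width=14, slack=0)
Line 5: ['architect', 'one'] (min_width=13, slack=1)
Line 6: ['milk', 'system'] (min_width=11, slack=3)
Line 7: ['waterfall', 'make'] (min_width=14, slack=0)
Line 8: ['pencil', 'cup'] (min_width=10, slack=4)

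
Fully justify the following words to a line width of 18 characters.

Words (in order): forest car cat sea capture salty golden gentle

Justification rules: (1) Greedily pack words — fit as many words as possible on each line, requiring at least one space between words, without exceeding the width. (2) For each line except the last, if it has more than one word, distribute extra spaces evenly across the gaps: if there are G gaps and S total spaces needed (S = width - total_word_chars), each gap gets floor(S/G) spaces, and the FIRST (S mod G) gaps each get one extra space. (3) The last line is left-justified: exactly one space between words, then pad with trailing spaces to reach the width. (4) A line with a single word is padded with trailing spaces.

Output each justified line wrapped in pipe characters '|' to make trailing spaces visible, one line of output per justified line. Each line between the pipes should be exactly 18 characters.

Answer: |forest car cat sea|
|capture      salty|
|golden gentle     |

Derivation:
Line 1: ['forest', 'car', 'cat', 'sea'] (min_width=18, slack=0)
Line 2: ['capture', 'salty'] (min_width=13, slack=5)
Line 3: ['golden', 'gentle'] (min_width=13, slack=5)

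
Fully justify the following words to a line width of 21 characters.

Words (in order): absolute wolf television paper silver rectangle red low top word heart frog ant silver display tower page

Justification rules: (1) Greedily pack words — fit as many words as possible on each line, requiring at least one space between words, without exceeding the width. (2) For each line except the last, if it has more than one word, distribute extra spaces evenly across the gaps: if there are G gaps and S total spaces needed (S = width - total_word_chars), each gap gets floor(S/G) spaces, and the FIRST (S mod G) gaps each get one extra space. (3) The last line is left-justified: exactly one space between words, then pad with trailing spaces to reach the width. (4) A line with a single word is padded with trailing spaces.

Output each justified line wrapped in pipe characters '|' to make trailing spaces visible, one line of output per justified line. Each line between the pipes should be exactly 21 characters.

Answer: |absolute         wolf|
|television      paper|
|silver  rectangle red|
|low  top  word  heart|
|frog    ant    silver|
|display tower page   |

Derivation:
Line 1: ['absolute', 'wolf'] (min_width=13, slack=8)
Line 2: ['television', 'paper'] (min_width=16, slack=5)
Line 3: ['silver', 'rectangle', 'red'] (min_width=20, slack=1)
Line 4: ['low', 'top', 'word', 'heart'] (min_width=18, slack=3)
Line 5: ['frog', 'ant', 'silver'] (min_width=15, slack=6)
Line 6: ['display', 'tower', 'page'] (min_width=18, slack=3)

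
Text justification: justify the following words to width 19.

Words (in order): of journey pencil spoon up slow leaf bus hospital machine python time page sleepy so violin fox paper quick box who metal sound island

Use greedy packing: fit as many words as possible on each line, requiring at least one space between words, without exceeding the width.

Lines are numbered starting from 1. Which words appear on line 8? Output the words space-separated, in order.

Answer: sound island

Derivation:
Line 1: ['of', 'journey', 'pencil'] (min_width=17, slack=2)
Line 2: ['spoon', 'up', 'slow', 'leaf'] (min_width=18, slack=1)
Line 3: ['bus', 'hospital'] (min_width=12, slack=7)
Line 4: ['machine', 'python', 'time'] (min_width=19, slack=0)
Line 5: ['page', 'sleepy', 'so'] (min_width=14, slack=5)
Line 6: ['violin', 'fox', 'paper'] (min_width=16, slack=3)
Line 7: ['quick', 'box', 'who', 'metal'] (min_width=19, slack=0)
Line 8: ['sound', 'island'] (min_width=12, slack=7)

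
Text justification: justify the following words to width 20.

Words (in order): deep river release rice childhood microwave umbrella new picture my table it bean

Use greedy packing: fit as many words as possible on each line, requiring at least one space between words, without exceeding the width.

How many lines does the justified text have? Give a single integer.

Line 1: ['deep', 'river', 'release'] (min_width=18, slack=2)
Line 2: ['rice', 'childhood'] (min_width=14, slack=6)
Line 3: ['microwave', 'umbrella'] (min_width=18, slack=2)
Line 4: ['new', 'picture', 'my', 'table'] (min_width=20, slack=0)
Line 5: ['it', 'bean'] (min_width=7, slack=13)
Total lines: 5

Answer: 5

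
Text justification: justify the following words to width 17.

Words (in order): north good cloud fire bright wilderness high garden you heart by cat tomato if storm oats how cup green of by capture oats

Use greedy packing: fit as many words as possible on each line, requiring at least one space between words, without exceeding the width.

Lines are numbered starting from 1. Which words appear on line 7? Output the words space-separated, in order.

Answer: cup green of by

Derivation:
Line 1: ['north', 'good', 'cloud'] (min_width=16, slack=1)
Line 2: ['fire', 'bright'] (min_width=11, slack=6)
Line 3: ['wilderness', 'high'] (min_width=15, slack=2)
Line 4: ['garden', 'you', 'heart'] (min_width=16, slack=1)
Line 5: ['by', 'cat', 'tomato', 'if'] (min_width=16, slack=1)
Line 6: ['storm', 'oats', 'how'] (min_width=14, slack=3)
Line 7: ['cup', 'green', 'of', 'by'] (min_width=15, slack=2)
Line 8: ['capture', 'oats'] (min_width=12, slack=5)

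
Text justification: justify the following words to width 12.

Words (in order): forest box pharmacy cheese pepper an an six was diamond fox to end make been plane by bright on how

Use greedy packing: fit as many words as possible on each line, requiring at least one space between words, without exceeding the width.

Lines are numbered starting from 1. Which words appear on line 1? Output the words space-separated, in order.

Answer: forest box

Derivation:
Line 1: ['forest', 'box'] (min_width=10, slack=2)
Line 2: ['pharmacy'] (min_width=8, slack=4)
Line 3: ['cheese'] (min_width=6, slack=6)
Line 4: ['pepper', 'an', 'an'] (min_width=12, slack=0)
Line 5: ['six', 'was'] (min_width=7, slack=5)
Line 6: ['diamond', 'fox'] (min_width=11, slack=1)
Line 7: ['to', 'end', 'make'] (min_width=11, slack=1)
Line 8: ['been', 'plane'] (min_width=10, slack=2)
Line 9: ['by', 'bright', 'on'] (min_width=12, slack=0)
Line 10: ['how'] (min_width=3, slack=9)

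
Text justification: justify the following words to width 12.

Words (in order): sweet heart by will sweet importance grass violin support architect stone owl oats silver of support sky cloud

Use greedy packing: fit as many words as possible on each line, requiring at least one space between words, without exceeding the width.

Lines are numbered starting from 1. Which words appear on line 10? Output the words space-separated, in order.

Answer: of support

Derivation:
Line 1: ['sweet', 'heart'] (min_width=11, slack=1)
Line 2: ['by', 'will'] (min_width=7, slack=5)
Line 3: ['sweet'] (min_width=5, slack=7)
Line 4: ['importance'] (min_width=10, slack=2)
Line 5: ['grass', 'violin'] (min_width=12, slack=0)
Line 6: ['support'] (min_width=7, slack=5)
Line 7: ['architect'] (min_width=9, slack=3)
Line 8: ['stone', 'owl'] (min_width=9, slack=3)
Line 9: ['oats', 'silver'] (min_width=11, slack=1)
Line 10: ['of', 'support'] (min_width=10, slack=2)
Line 11: ['sky', 'cloud'] (min_width=9, slack=3)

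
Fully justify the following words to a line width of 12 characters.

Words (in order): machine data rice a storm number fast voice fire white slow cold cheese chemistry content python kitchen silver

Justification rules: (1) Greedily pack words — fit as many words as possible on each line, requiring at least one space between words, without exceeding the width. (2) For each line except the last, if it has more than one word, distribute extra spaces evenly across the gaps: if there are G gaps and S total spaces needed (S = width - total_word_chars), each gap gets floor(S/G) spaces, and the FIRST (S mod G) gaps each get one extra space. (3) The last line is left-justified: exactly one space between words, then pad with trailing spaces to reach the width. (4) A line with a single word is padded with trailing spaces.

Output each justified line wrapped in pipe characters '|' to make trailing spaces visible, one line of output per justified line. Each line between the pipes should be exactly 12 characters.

Answer: |machine data|
|rice a storm|
|number  fast|
|voice   fire|
|white   slow|
|cold  cheese|
|chemistry   |
|content     |
|python      |
|kitchen     |
|silver      |

Derivation:
Line 1: ['machine', 'data'] (min_width=12, slack=0)
Line 2: ['rice', 'a', 'storm'] (min_width=12, slack=0)
Line 3: ['number', 'fast'] (min_width=11, slack=1)
Line 4: ['voice', 'fire'] (min_width=10, slack=2)
Line 5: ['white', 'slow'] (min_width=10, slack=2)
Line 6: ['cold', 'cheese'] (min_width=11, slack=1)
Line 7: ['chemistry'] (min_width=9, slack=3)
Line 8: ['content'] (min_width=7, slack=5)
Line 9: ['python'] (min_width=6, slack=6)
Line 10: ['kitchen'] (min_width=7, slack=5)
Line 11: ['silver'] (min_width=6, slack=6)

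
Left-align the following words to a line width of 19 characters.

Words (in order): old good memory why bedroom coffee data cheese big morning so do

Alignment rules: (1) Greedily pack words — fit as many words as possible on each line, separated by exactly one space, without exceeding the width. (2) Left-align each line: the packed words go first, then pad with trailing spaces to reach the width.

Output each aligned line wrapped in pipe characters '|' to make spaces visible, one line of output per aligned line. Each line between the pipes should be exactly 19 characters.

Line 1: ['old', 'good', 'memory', 'why'] (min_width=19, slack=0)
Line 2: ['bedroom', 'coffee', 'data'] (min_width=19, slack=0)
Line 3: ['cheese', 'big', 'morning'] (min_width=18, slack=1)
Line 4: ['so', 'do'] (min_width=5, slack=14)

Answer: |old good memory why|
|bedroom coffee data|
|cheese big morning |
|so do              |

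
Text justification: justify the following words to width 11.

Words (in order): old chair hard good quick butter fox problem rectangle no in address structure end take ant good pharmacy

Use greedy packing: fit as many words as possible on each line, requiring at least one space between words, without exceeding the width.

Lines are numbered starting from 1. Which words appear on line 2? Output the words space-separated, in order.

Answer: hard good

Derivation:
Line 1: ['old', 'chair'] (min_width=9, slack=2)
Line 2: ['hard', 'good'] (min_width=9, slack=2)
Line 3: ['quick'] (min_width=5, slack=6)
Line 4: ['butter', 'fox'] (min_width=10, slack=1)
Line 5: ['problem'] (min_width=7, slack=4)
Line 6: ['rectangle'] (min_width=9, slack=2)
Line 7: ['no', 'in'] (min_width=5, slack=6)
Line 8: ['address'] (min_width=7, slack=4)
Line 9: ['structure'] (min_width=9, slack=2)
Line 10: ['end', 'take'] (min_width=8, slack=3)
Line 11: ['ant', 'good'] (min_width=8, slack=3)
Line 12: ['pharmacy'] (min_width=8, slack=3)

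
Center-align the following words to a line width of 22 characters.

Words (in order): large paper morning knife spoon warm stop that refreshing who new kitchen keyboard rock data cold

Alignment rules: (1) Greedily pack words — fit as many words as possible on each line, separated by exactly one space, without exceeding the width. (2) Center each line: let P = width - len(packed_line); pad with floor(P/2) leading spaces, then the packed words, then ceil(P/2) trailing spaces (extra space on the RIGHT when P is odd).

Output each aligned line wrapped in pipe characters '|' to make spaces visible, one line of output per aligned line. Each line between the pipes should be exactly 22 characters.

Answer: | large paper morning  |
|knife spoon warm stop |
| that refreshing who  |
| new kitchen keyboard |
|    rock data cold    |

Derivation:
Line 1: ['large', 'paper', 'morning'] (min_width=19, slack=3)
Line 2: ['knife', 'spoon', 'warm', 'stop'] (min_width=21, slack=1)
Line 3: ['that', 'refreshing', 'who'] (min_width=19, slack=3)
Line 4: ['new', 'kitchen', 'keyboard'] (min_width=20, slack=2)
Line 5: ['rock', 'data', 'cold'] (min_width=14, slack=8)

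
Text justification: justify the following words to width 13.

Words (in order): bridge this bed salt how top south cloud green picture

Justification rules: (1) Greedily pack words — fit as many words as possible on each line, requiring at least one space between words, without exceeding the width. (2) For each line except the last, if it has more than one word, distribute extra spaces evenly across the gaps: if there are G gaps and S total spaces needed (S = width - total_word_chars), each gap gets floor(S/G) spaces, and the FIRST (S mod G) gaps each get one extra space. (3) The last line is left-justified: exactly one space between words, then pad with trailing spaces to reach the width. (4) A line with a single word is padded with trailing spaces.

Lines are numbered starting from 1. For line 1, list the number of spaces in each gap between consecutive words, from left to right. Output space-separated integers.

Line 1: ['bridge', 'this'] (min_width=11, slack=2)
Line 2: ['bed', 'salt', 'how'] (min_width=12, slack=1)
Line 3: ['top', 'south'] (min_width=9, slack=4)
Line 4: ['cloud', 'green'] (min_width=11, slack=2)
Line 5: ['picture'] (min_width=7, slack=6)

Answer: 3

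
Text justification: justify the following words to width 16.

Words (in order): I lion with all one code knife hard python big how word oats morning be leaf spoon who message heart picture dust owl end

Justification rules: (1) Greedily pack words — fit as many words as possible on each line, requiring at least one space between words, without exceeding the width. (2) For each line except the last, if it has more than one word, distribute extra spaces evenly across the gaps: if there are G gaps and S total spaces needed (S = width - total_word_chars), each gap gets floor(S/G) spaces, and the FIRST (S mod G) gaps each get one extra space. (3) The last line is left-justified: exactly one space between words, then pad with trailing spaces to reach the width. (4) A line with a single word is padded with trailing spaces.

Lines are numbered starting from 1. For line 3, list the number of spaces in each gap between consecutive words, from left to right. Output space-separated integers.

Line 1: ['I', 'lion', 'with', 'all'] (min_width=15, slack=1)
Line 2: ['one', 'code', 'knife'] (min_width=14, slack=2)
Line 3: ['hard', 'python', 'big'] (min_width=15, slack=1)
Line 4: ['how', 'word', 'oats'] (min_width=13, slack=3)
Line 5: ['morning', 'be', 'leaf'] (min_width=15, slack=1)
Line 6: ['spoon', 'who'] (min_width=9, slack=7)
Line 7: ['message', 'heart'] (min_width=13, slack=3)
Line 8: ['picture', 'dust', 'owl'] (min_width=16, slack=0)
Line 9: ['end'] (min_width=3, slack=13)

Answer: 2 1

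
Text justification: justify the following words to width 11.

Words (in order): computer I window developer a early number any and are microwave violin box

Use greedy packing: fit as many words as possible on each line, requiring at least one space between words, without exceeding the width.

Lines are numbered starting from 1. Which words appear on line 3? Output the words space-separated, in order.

Line 1: ['computer', 'I'] (min_width=10, slack=1)
Line 2: ['window'] (min_width=6, slack=5)
Line 3: ['developer', 'a'] (min_width=11, slack=0)
Line 4: ['early'] (min_width=5, slack=6)
Line 5: ['number', 'any'] (min_width=10, slack=1)
Line 6: ['and', 'are'] (min_width=7, slack=4)
Line 7: ['microwave'] (min_width=9, slack=2)
Line 8: ['violin', 'box'] (min_width=10, slack=1)

Answer: developer a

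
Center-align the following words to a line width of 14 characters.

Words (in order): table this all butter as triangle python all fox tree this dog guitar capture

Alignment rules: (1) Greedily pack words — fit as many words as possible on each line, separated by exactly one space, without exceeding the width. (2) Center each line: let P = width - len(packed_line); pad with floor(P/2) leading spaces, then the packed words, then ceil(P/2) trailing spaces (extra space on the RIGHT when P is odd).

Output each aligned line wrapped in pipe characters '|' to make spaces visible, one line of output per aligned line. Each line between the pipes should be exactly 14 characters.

Line 1: ['table', 'this', 'all'] (min_width=14, slack=0)
Line 2: ['butter', 'as'] (min_width=9, slack=5)
Line 3: ['triangle'] (min_width=8, slack=6)
Line 4: ['python', 'all', 'fox'] (min_width=14, slack=0)
Line 5: ['tree', 'this', 'dog'] (min_width=13, slack=1)
Line 6: ['guitar', 'capture'] (min_width=14, slack=0)

Answer: |table this all|
|  butter as   |
|   triangle   |
|python all fox|
|tree this dog |
|guitar capture|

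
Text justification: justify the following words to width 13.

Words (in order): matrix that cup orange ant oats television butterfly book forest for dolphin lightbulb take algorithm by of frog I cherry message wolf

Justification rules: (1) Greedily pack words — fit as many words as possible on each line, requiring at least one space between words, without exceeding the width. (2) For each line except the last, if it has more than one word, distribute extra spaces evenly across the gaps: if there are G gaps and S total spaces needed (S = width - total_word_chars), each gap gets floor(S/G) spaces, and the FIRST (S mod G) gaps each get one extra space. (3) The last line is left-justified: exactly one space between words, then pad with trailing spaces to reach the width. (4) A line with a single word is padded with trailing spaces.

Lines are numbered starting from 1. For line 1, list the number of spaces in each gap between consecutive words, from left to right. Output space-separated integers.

Answer: 3

Derivation:
Line 1: ['matrix', 'that'] (min_width=11, slack=2)
Line 2: ['cup', 'orange'] (min_width=10, slack=3)
Line 3: ['ant', 'oats'] (min_width=8, slack=5)
Line 4: ['television'] (min_width=10, slack=3)
Line 5: ['butterfly'] (min_width=9, slack=4)
Line 6: ['book', 'forest'] (min_width=11, slack=2)
Line 7: ['for', 'dolphin'] (min_width=11, slack=2)
Line 8: ['lightbulb'] (min_width=9, slack=4)
Line 9: ['take'] (min_width=4, slack=9)
Line 10: ['algorithm', 'by'] (min_width=12, slack=1)
Line 11: ['of', 'frog', 'I'] (min_width=9, slack=4)
Line 12: ['cherry'] (min_width=6, slack=7)
Line 13: ['message', 'wolf'] (min_width=12, slack=1)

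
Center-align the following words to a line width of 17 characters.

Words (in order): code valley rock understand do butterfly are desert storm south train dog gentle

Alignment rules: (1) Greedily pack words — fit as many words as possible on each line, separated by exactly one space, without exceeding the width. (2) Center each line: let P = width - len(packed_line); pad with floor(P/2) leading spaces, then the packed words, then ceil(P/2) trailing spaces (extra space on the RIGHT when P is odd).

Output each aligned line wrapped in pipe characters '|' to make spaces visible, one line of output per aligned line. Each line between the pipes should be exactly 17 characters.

Line 1: ['code', 'valley', 'rock'] (min_width=16, slack=1)
Line 2: ['understand', 'do'] (min_width=13, slack=4)
Line 3: ['butterfly', 'are'] (min_width=13, slack=4)
Line 4: ['desert', 'storm'] (min_width=12, slack=5)
Line 5: ['south', 'train', 'dog'] (min_width=15, slack=2)
Line 6: ['gentle'] (min_width=6, slack=11)

Answer: |code valley rock |
|  understand do  |
|  butterfly are  |
|  desert storm   |
| south train dog |
|     gentle      |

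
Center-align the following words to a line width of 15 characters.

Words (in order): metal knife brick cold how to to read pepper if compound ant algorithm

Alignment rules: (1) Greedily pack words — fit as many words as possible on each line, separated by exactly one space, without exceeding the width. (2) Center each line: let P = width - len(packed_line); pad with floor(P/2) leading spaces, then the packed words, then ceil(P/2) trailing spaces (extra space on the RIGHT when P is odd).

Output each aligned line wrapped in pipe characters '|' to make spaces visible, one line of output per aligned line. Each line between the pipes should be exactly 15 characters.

Answer: |  metal knife  |
|brick cold how |
|  to to read   |
|   pepper if   |
| compound ant  |
|   algorithm   |

Derivation:
Line 1: ['metal', 'knife'] (min_width=11, slack=4)
Line 2: ['brick', 'cold', 'how'] (min_width=14, slack=1)
Line 3: ['to', 'to', 'read'] (min_width=10, slack=5)
Line 4: ['pepper', 'if'] (min_width=9, slack=6)
Line 5: ['compound', 'ant'] (min_width=12, slack=3)
Line 6: ['algorithm'] (min_width=9, slack=6)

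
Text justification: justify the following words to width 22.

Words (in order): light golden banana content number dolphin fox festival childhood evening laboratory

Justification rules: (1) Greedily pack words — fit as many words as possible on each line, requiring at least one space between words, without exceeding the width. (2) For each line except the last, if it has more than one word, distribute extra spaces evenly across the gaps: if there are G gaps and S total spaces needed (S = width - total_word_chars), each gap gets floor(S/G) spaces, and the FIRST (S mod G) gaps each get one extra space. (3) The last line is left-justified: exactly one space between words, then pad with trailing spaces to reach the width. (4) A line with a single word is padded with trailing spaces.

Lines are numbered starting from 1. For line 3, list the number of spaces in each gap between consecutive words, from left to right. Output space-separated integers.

Line 1: ['light', 'golden', 'banana'] (min_width=19, slack=3)
Line 2: ['content', 'number', 'dolphin'] (min_width=22, slack=0)
Line 3: ['fox', 'festival', 'childhood'] (min_width=22, slack=0)
Line 4: ['evening', 'laboratory'] (min_width=18, slack=4)

Answer: 1 1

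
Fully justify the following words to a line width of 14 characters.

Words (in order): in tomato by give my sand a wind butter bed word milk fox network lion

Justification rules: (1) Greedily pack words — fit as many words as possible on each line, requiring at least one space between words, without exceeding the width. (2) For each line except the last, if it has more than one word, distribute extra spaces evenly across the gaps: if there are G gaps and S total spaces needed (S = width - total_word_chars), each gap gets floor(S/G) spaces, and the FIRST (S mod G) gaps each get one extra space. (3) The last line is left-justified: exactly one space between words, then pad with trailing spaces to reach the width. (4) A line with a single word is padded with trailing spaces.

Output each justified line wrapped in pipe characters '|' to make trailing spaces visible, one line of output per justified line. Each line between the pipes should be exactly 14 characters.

Answer: |in  tomato  by|
|give my sand a|
|wind    butter|
|bed  word milk|
|fox    network|
|lion          |

Derivation:
Line 1: ['in', 'tomato', 'by'] (min_width=12, slack=2)
Line 2: ['give', 'my', 'sand', 'a'] (min_width=14, slack=0)
Line 3: ['wind', 'butter'] (min_width=11, slack=3)
Line 4: ['bed', 'word', 'milk'] (min_width=13, slack=1)
Line 5: ['fox', 'network'] (min_width=11, slack=3)
Line 6: ['lion'] (min_width=4, slack=10)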